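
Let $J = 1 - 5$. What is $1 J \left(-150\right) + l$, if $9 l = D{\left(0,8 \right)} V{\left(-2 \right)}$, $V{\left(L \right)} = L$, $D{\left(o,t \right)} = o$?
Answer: $600$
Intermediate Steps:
$J = -4$ ($J = 1 - 5 = -4$)
$l = 0$ ($l = \frac{0 \left(-2\right)}{9} = \frac{1}{9} \cdot 0 = 0$)
$1 J \left(-150\right) + l = 1 \left(-4\right) \left(-150\right) + 0 = \left(-4\right) \left(-150\right) + 0 = 600 + 0 = 600$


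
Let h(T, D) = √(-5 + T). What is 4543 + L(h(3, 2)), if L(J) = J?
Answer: 4543 + I*√2 ≈ 4543.0 + 1.4142*I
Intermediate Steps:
4543 + L(h(3, 2)) = 4543 + √(-5 + 3) = 4543 + √(-2) = 4543 + I*√2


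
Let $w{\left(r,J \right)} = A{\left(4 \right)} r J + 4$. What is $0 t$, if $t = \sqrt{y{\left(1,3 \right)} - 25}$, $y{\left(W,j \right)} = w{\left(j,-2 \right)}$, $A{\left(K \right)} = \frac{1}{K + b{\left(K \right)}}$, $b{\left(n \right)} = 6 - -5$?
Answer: $0$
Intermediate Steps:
$b{\left(n \right)} = 11$ ($b{\left(n \right)} = 6 + 5 = 11$)
$A{\left(K \right)} = \frac{1}{11 + K}$ ($A{\left(K \right)} = \frac{1}{K + 11} = \frac{1}{11 + K}$)
$w{\left(r,J \right)} = 4 + \frac{J r}{15}$ ($w{\left(r,J \right)} = \frac{r}{11 + 4} J + 4 = \frac{r}{15} J + 4 = \frac{J r}{15} + 4 = 4 + \frac{J r}{15}$)
$y{\left(W,j \right)} = 4 - \frac{2 j}{15}$ ($y{\left(W,j \right)} = 4 + \frac{1}{15} \left(-2\right) j = 4 - \frac{2 j}{15}$)
$t = \frac{i \sqrt{535}}{5}$ ($t = \sqrt{\left(4 - \frac{2}{5}\right) - 25} = \sqrt{\frac{18}{5} - 25} = \sqrt{- \frac{107}{5}} = \frac{i \sqrt{535}}{5} \approx 4.626 i$)
$0 t = 0 \frac{i \sqrt{535}}{5} = 0$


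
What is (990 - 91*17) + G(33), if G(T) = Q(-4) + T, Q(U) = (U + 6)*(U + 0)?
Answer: -532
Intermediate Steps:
Q(U) = U*(6 + U) (Q(U) = (6 + U)*U = U*(6 + U))
G(T) = -8 + T (G(T) = -4*(6 - 4) + T = -4*2 + T = -8 + T)
(990 - 91*17) + G(33) = (990 - 91*17) + (-8 + 33) = (990 - 1547) + 25 = -557 + 25 = -532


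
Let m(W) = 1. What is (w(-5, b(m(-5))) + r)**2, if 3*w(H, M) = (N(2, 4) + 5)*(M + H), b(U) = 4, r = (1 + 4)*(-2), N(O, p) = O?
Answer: 1369/9 ≈ 152.11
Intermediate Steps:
r = -10 (r = 5*(-2) = -10)
w(H, M) = 7*H/3 + 7*M/3 (w(H, M) = ((2 + 5)*(M + H))/3 = (7*(H + M))/3 = (7*H + 7*M)/3 = 7*H/3 + 7*M/3)
(w(-5, b(m(-5))) + r)**2 = (((7/3)*(-5) + (7/3)*4) - 10)**2 = ((-35/3 + 28/3) - 10)**2 = (-7/3 - 10)**2 = (-37/3)**2 = 1369/9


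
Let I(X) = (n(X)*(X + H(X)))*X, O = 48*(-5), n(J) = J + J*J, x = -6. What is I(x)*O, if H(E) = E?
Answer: -518400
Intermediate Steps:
n(J) = J + J²
O = -240
I(X) = 2*X³*(1 + X) (I(X) = ((X*(1 + X))*(X + X))*X = ((X*(1 + X))*(2*X))*X = (2*X²*(1 + X))*X = 2*X³*(1 + X))
I(x)*O = (2*(-6)³*(1 - 6))*(-240) = (2*(-216)*(-5))*(-240) = 2160*(-240) = -518400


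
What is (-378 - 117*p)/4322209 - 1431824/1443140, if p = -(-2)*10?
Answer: -1548141258434/1559388174065 ≈ -0.99279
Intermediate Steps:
p = 20 (p = -2*(-10) = 20)
(-378 - 117*p)/4322209 - 1431824/1443140 = (-378 - 117*20)/4322209 - 1431824/1443140 = (-378 - 2340)*(1/4322209) - 1431824*1/1443140 = -2718*1/4322209 - 357956/360785 = -2718/4322209 - 357956/360785 = -1548141258434/1559388174065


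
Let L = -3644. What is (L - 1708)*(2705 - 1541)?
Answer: -6229728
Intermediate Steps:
(L - 1708)*(2705 - 1541) = (-3644 - 1708)*(2705 - 1541) = -5352*1164 = -6229728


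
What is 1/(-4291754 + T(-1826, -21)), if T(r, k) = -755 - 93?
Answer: -1/4292602 ≈ -2.3296e-7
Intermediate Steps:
T(r, k) = -848
1/(-4291754 + T(-1826, -21)) = 1/(-4291754 - 848) = 1/(-4292602) = -1/4292602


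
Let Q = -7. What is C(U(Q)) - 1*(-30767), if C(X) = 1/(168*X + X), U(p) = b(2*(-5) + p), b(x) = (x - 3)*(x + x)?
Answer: 3535743641/114920 ≈ 30767.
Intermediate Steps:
b(x) = 2*x*(-3 + x) (b(x) = (-3 + x)*(2*x) = 2*x*(-3 + x))
U(p) = 2*(-13 + p)*(-10 + p) (U(p) = 2*(2*(-5) + p)*(-3 + (2*(-5) + p)) = 2*(-10 + p)*(-3 + (-10 + p)) = 2*(-10 + p)*(-13 + p) = 2*(-13 + p)*(-10 + p))
C(X) = 1/(169*X)
C(U(Q)) - 1*(-30767) = 1/(169*((2*(-13 - 7)*(-10 - 7)))) - 1*(-30767) = 1/(169*((2*(-20)*(-17)))) + 30767 = (1/169)/680 + 30767 = (1/169)*(1/680) + 30767 = 1/114920 + 30767 = 3535743641/114920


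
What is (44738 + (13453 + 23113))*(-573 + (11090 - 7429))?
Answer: 251066752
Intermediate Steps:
(44738 + (13453 + 23113))*(-573 + (11090 - 7429)) = (44738 + 36566)*(-573 + 3661) = 81304*3088 = 251066752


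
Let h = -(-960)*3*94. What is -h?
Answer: -270720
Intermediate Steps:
h = 270720 (h = -60*(-48)*94 = 2880*94 = 270720)
-h = -1*270720 = -270720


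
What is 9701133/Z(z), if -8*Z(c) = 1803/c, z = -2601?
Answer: 67287058488/601 ≈ 1.1196e+8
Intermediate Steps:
Z(c) = -1803/(8*c)
9701133/Z(z) = 9701133/((-1803/8/(-2601))) = 9701133/((-1803/8*(-1/2601))) = 9701133/(601/6936) = 9701133*(6936/601) = 67287058488/601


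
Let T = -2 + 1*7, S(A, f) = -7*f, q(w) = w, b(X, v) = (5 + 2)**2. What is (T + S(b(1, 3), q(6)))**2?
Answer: 1369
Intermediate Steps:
b(X, v) = 49 (b(X, v) = 7**2 = 49)
T = 5 (T = -2 + 7 = 5)
(T + S(b(1, 3), q(6)))**2 = (5 - 7*6)**2 = (5 - 42)**2 = (-37)**2 = 1369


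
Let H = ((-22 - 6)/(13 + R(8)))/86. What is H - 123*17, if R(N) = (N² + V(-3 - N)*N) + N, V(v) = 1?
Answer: -8361923/3999 ≈ -2091.0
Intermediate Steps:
R(N) = N² + 2*N (R(N) = (N² + 1*N) + N = (N² + N) + N = (N + N²) + N = N² + 2*N)
H = -14/3999 (H = ((-22 - 6)/(13 + 8*(2 + 8)))/86 = -28/(13 + 8*10)*(1/86) = -28/(13 + 80)*(1/86) = -28/93*(1/86) = -28*1/93*(1/86) = -28/93*1/86 = -14/3999 ≈ -0.0035009)
H - 123*17 = -14/3999 - 123*17 = -14/3999 - 2091 = -8361923/3999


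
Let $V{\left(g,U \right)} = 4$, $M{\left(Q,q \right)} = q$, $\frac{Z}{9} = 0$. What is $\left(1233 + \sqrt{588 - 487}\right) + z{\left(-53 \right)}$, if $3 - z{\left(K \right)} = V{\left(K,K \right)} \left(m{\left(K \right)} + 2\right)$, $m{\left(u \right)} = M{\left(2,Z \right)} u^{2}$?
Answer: $1228 + \sqrt{101} \approx 1238.1$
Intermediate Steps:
$Z = 0$ ($Z = 9 \cdot 0 = 0$)
$m{\left(u \right)} = 0$ ($m{\left(u \right)} = 0 u^{2} = 0$)
$z{\left(K \right)} = -5$ ($z{\left(K \right)} = 3 - 4 \left(0 + 2\right) = 3 - 4 \cdot 2 = 3 - 8 = -5$)
$\left(1233 + \sqrt{588 - 487}\right) + z{\left(-53 \right)} = \left(1233 + \sqrt{588 - 487}\right) - 5 = \left(1233 + \sqrt{101}\right) - 5 = 1228 + \sqrt{101}$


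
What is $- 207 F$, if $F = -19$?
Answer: $3933$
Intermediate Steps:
$- 207 F = \left(-207\right) \left(-19\right) = 3933$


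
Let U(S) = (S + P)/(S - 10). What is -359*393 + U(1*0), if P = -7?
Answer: -1410863/10 ≈ -1.4109e+5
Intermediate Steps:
U(S) = (-7 + S)/(-10 + S) (U(S) = (S - 7)/(S - 10) = (-7 + S)/(-10 + S))
-359*393 + U(1*0) = -359*393 + (-7 + 1*0)/(-10 + 1*0) = -141087 + (-7 + 0)/(-10 + 0) = -141087 - 7/(-10) = -141087 - ⅒*(-7) = -141087 + 7/10 = -1410863/10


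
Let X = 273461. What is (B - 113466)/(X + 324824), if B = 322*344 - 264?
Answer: -2962/598285 ≈ -0.0049508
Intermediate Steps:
B = 110504 (B = 110768 - 264 = 110504)
(B - 113466)/(X + 324824) = (110504 - 113466)/(273461 + 324824) = -2962/598285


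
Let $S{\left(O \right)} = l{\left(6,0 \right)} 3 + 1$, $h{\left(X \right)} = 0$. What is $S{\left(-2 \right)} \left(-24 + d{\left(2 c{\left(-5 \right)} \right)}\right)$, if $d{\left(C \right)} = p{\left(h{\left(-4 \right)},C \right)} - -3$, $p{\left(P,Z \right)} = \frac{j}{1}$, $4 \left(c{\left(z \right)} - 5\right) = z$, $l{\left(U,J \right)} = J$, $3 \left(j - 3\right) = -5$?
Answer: $- \frac{59}{3} \approx -19.667$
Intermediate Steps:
$j = \frac{4}{3}$ ($j = 3 + \frac{1}{3} \left(-5\right) = 3 - \frac{5}{3} = \frac{4}{3} \approx 1.3333$)
$c{\left(z \right)} = 5 + \frac{z}{4}$
$S{\left(O \right)} = 1$ ($S{\left(O \right)} = 0 \cdot 3 + 1 = 0 + 1 = 1$)
$p{\left(P,Z \right)} = \frac{4}{3}$ ($p{\left(P,Z \right)} = \frac{4}{3 \cdot 1} = \frac{4}{3} \cdot 1 = \frac{4}{3}$)
$d{\left(C \right)} = \frac{13}{3}$ ($d{\left(C \right)} = \frac{4}{3} - -3 = \frac{4}{3} + 3 = \frac{13}{3}$)
$S{\left(-2 \right)} \left(-24 + d{\left(2 c{\left(-5 \right)} \right)}\right) = 1 \left(-24 + \frac{13}{3}\right) = 1 \left(- \frac{59}{3}\right) = - \frac{59}{3}$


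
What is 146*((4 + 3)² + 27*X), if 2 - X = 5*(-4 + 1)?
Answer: 74168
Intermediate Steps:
X = 17 (X = 2 - 5*(-4 + 1) = 2 - 5*(-3) = 2 - 1*(-15) = 2 + 15 = 17)
146*((4 + 3)² + 27*X) = 146*((4 + 3)² + 27*17) = 146*(7² + 459) = 146*(49 + 459) = 146*508 = 74168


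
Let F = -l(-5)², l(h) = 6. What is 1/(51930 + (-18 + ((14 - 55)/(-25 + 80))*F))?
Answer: 55/2856636 ≈ 1.9253e-5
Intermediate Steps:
F = -36 (F = -1*6² = -1*36 = -36)
1/(51930 + (-18 + ((14 - 55)/(-25 + 80))*F)) = 1/(51930 + (-18 + ((14 - 55)/(-25 + 80))*(-36))) = 1/(51930 + (-18 - 41/55*(-36))) = 1/(51930 + (-18 + 1476/55)) = 1/(51930 + 486/55) = 1/(2856636/55) = 55/2856636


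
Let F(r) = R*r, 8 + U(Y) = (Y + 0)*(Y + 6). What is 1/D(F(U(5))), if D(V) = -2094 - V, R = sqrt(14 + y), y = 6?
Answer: -1047/2170328 + 47*sqrt(5)/2170328 ≈ -0.00043399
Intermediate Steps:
R = 2*sqrt(5) (R = sqrt(14 + 6) = sqrt(20) = 2*sqrt(5) ≈ 4.4721)
U(Y) = -8 + Y*(6 + Y) (U(Y) = -8 + (Y + 0)*(Y + 6) = -8 + Y*(6 + Y))
F(r) = 2*r*sqrt(5) (F(r) = (2*sqrt(5))*r = 2*r*sqrt(5))
1/D(F(U(5))) = 1/(-2094 - 2*(-8 + 5**2 + 6*5)*sqrt(5)) = 1/(-2094 - 2*(-8 + 25 + 30)*sqrt(5)) = 1/(-2094 - 2*47*sqrt(5)) = 1/(-2094 - 94*sqrt(5))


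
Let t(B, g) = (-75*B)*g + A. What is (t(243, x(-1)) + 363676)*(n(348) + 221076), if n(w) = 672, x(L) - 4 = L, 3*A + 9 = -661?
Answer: 68470830028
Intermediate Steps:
A = -670/3 (A = -3 + (1/3)*(-661) = -3 - 661/3 = -670/3 ≈ -223.33)
x(L) = 4 + L
t(B, g) = -670/3 - 75*B*g (t(B, g) = (-75*B)*g - 670/3 = -75*B*g - 670/3 = -670/3 - 75*B*g)
(t(243, x(-1)) + 363676)*(n(348) + 221076) = ((-670/3 - 75*243*(4 - 1)) + 363676)*(672 + 221076) = ((-670/3 - 75*243*3) + 363676)*221748 = ((-670/3 - 54675) + 363676)*221748 = (-164695/3 + 363676)*221748 = (926333/3)*221748 = 68470830028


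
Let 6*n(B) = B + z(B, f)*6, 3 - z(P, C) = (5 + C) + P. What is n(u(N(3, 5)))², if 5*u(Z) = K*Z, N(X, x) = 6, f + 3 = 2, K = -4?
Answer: 9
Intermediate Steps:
f = -1 (f = -3 + 2 = -1)
u(Z) = -4*Z/5 (u(Z) = (-4*Z)/5 = -4*Z/5)
z(P, C) = -2 - C - P (z(P, C) = 3 - ((5 + C) + P) = 3 - (5 + C + P) = 3 + (-5 - C - P) = -2 - C - P)
n(B) = -1 - 5*B/6 (n(B) = (B + (-2 - 1*(-1) - B)*6)/6 = (B + (-2 + 1 - B)*6)/6 = (B + (-1 - B)*6)/6 = (B + (-6 - 6*B))/6 = (-6 - 5*B)/6 = -1 - 5*B/6)
n(u(N(3, 5)))² = (-1 - (-2)*6/3)² = (-1 - ⅚*(-24/5))² = (-1 + 4)² = 3² = 9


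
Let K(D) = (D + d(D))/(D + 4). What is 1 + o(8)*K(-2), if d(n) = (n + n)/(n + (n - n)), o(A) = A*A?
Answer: 1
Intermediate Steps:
o(A) = A**2
d(n) = 2 (d(n) = (2*n)/(n + 0) = (2*n)/n = 2)
K(D) = (2 + D)/(4 + D) (K(D) = (D + 2)/(D + 4) = (2 + D)/(4 + D))
1 + o(8)*K(-2) = 1 + 8**2*((2 - 2)/(4 - 2)) = 1 + 64*(0/2) = 1 + 64*((1/2)*0) = 1 + 64*0 = 1 + 0 = 1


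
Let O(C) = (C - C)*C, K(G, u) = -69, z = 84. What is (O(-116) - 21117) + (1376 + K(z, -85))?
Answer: -19810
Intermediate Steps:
O(C) = 0 (O(C) = 0*C = 0)
(O(-116) - 21117) + (1376 + K(z, -85)) = (0 - 21117) + (1376 - 69) = -21117 + 1307 = -19810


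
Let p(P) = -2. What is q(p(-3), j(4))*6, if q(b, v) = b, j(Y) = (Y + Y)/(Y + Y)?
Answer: -12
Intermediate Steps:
j(Y) = 1 (j(Y) = (2*Y)/((2*Y)) = (2*Y)*(1/(2*Y)) = 1)
q(p(-3), j(4))*6 = -2*6 = -12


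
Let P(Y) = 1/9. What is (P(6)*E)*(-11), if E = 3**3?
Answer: -33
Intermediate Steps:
P(Y) = 1/9
E = 27
(P(6)*E)*(-11) = ((1/9)*27)*(-11) = 3*(-11) = -33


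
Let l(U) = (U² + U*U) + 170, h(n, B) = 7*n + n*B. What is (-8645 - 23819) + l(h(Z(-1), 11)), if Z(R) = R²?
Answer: -31646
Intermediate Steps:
h(n, B) = 7*n + B*n
l(U) = 170 + 2*U² (l(U) = (U² + U²) + 170 = 2*U² + 170 = 170 + 2*U²)
(-8645 - 23819) + l(h(Z(-1), 11)) = (-8645 - 23819) + (170 + 2*((-1)²*(7 + 11))²) = -32464 + (170 + 2*(1*18)²) = -32464 + (170 + 2*18²) = -32464 + (170 + 2*324) = -32464 + (170 + 648) = -32464 + 818 = -31646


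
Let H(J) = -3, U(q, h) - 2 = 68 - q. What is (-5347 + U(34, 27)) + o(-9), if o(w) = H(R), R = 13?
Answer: -5314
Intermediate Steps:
U(q, h) = 70 - q (U(q, h) = 2 + (68 - q) = 70 - q)
o(w) = -3
(-5347 + U(34, 27)) + o(-9) = (-5347 + (70 - 1*34)) - 3 = (-5347 + (70 - 34)) - 3 = (-5347 + 36) - 3 = -5311 - 3 = -5314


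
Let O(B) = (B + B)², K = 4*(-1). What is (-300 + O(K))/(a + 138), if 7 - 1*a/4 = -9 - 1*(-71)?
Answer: 118/41 ≈ 2.8780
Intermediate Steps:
K = -4
O(B) = 4*B² (O(B) = (2*B)² = 4*B²)
a = -220 (a = 28 - 4*(-9 - 1*(-71)) = 28 - 4*(-9 + 71) = 28 - 4*62 = 28 - 248 = -220)
(-300 + O(K))/(a + 138) = (-300 + 4*(-4)²)/(-220 + 138) = (-300 + 4*16)/(-82) = (-300 + 64)*(-1/82) = -236*(-1/82) = 118/41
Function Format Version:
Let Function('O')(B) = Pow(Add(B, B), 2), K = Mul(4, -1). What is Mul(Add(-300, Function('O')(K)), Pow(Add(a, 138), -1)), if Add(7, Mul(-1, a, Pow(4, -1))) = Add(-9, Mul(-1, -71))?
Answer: Rational(118, 41) ≈ 2.8780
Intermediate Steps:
K = -4
Function('O')(B) = Mul(4, Pow(B, 2)) (Function('O')(B) = Pow(Mul(2, B), 2) = Mul(4, Pow(B, 2)))
a = -220 (a = Add(28, Mul(-4, Add(-9, Mul(-1, -71)))) = Add(28, Mul(-4, Add(-9, 71))) = Add(28, Mul(-4, 62)) = Add(28, -248) = -220)
Mul(Add(-300, Function('O')(K)), Pow(Add(a, 138), -1)) = Mul(Add(-300, Mul(4, Pow(-4, 2))), Pow(Add(-220, 138), -1)) = Mul(Add(-300, Mul(4, 16)), Pow(-82, -1)) = Mul(Add(-300, 64), Rational(-1, 82)) = Mul(-236, Rational(-1, 82)) = Rational(118, 41)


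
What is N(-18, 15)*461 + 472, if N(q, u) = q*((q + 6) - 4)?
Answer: 133240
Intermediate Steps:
N(q, u) = q*(2 + q) (N(q, u) = q*((6 + q) - 4) = q*(2 + q))
N(-18, 15)*461 + 472 = -18*(2 - 18)*461 + 472 = -18*(-16)*461 + 472 = 288*461 + 472 = 132768 + 472 = 133240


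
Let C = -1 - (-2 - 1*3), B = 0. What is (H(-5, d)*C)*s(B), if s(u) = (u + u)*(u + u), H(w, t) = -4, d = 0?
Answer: 0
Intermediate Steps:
C = 4 (C = -1 - (-2 - 3) = -1 - 1*(-5) = -1 + 5 = 4)
s(u) = 4*u² (s(u) = (2*u)*(2*u) = 4*u²)
(H(-5, d)*C)*s(B) = (-4*4)*(4*0²) = -64*0 = -16*0 = 0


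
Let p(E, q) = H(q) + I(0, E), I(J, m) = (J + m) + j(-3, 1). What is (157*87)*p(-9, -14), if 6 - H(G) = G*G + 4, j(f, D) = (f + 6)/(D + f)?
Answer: -5586531/2 ≈ -2.7933e+6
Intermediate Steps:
j(f, D) = (6 + f)/(D + f)
I(J, m) = -3/2 + J + m (I(J, m) = (J + m) + (6 - 3)/(1 - 3) = (J + m) + 3/(-2) = (J + m) - 1/2*3 = (J + m) - 3/2 = -3/2 + J + m)
H(G) = 2 - G**2 (H(G) = 6 - (G*G + 4) = 6 - (G**2 + 4) = 6 - (4 + G**2) = 6 + (-4 - G**2) = 2 - G**2)
p(E, q) = 1/2 + E - q**2 (p(E, q) = (2 - q**2) + (-3/2 + 0 + E) = (2 - q**2) + (-3/2 + E) = 1/2 + E - q**2)
(157*87)*p(-9, -14) = (157*87)*(1/2 - 9 - 1*(-14)**2) = 13659*(1/2 - 9 - 1*196) = 13659*(1/2 - 9 - 196) = 13659*(-409/2) = -5586531/2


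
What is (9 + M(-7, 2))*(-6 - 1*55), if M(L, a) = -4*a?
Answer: -61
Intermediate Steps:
(9 + M(-7, 2))*(-6 - 1*55) = (9 - 4*2)*(-6 - 1*55) = (9 - 8)*(-6 - 55) = 1*(-61) = -61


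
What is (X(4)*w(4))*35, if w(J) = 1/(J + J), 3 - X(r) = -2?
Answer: 175/8 ≈ 21.875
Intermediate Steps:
X(r) = 5 (X(r) = 3 - 1*(-2) = 3 + 2 = 5)
w(J) = 1/(2*J)
(X(4)*w(4))*35 = (5*((1/2)/4))*35 = (5*((1/2)*(1/4)))*35 = (5*(1/8))*35 = (5/8)*35 = 175/8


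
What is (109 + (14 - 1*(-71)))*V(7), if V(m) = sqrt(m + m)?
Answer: 194*sqrt(14) ≈ 725.88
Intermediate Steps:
V(m) = sqrt(2)*sqrt(m) (V(m) = sqrt(2*m) = sqrt(2)*sqrt(m))
(109 + (14 - 1*(-71)))*V(7) = (109 + (14 - 1*(-71)))*(sqrt(2)*sqrt(7)) = (109 + (14 + 71))*sqrt(14) = (109 + 85)*sqrt(14) = 194*sqrt(14)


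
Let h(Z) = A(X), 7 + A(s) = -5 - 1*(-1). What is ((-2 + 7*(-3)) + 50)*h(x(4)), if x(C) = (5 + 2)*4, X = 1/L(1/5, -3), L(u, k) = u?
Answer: -297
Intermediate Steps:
X = 5 (X = 1/(1/5) = 5)
A(s) = -11 (A(s) = -7 + (-5 - 1*(-1)) = -7 + (-5 + 1) = -7 - 4 = -11)
x(C) = 28 (x(C) = 7*4 = 28)
h(Z) = -11
((-2 + 7*(-3)) + 50)*h(x(4)) = ((-2 + 7*(-3)) + 50)*(-11) = ((-2 - 21) + 50)*(-11) = (-23 + 50)*(-11) = 27*(-11) = -297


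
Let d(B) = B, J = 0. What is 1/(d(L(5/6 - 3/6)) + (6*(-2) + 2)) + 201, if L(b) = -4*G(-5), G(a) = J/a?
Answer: 2009/10 ≈ 200.90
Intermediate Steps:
G(a) = 0 (G(a) = 0/a = 0)
L(b) = 0 (L(b) = -4*0 = 0)
1/(d(L(5/6 - 3/6)) + (6*(-2) + 2)) + 201 = 1/(0 + (6*(-2) + 2)) + 201 = 1/(0 + (-12 + 2)) + 201 = 1/(0 - 10) + 201 = 1/(-10) + 201 = -⅒ + 201 = 2009/10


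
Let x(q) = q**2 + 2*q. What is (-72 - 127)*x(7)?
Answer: -12537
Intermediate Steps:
(-72 - 127)*x(7) = (-72 - 127)*(7*(2 + 7)) = -1393*9 = -199*63 = -12537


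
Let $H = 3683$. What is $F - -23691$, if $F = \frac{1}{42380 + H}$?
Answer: $\frac{1091278534}{46063} \approx 23691.0$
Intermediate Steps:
$F = \frac{1}{46063}$ ($F = \frac{1}{42380 + 3683} = \frac{1}{46063} \approx 2.1709 \cdot 10^{-5}$)
$F - -23691 = \frac{1}{46063} - -23691 = \frac{1}{46063} + 23691 = \frac{1091278534}{46063}$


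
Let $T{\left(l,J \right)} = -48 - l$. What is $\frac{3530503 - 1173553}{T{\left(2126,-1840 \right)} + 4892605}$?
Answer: $\frac{2356950}{4890431} \approx 0.48195$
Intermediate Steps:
$\frac{3530503 - 1173553}{T{\left(2126,-1840 \right)} + 4892605} = \frac{3530503 - 1173553}{\left(-48 - 2126\right) + 4892605} = \frac{2356950}{\left(-48 - 2126\right) + 4892605} = \frac{2356950}{-2174 + 4892605} = \frac{2356950}{4890431}$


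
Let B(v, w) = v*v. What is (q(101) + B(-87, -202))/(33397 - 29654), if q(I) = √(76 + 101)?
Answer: 7569/3743 + √177/3743 ≈ 2.0257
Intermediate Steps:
B(v, w) = v²
q(I) = √177
(q(101) + B(-87, -202))/(33397 - 29654) = (√177 + (-87)²)/(33397 - 29654) = (√177 + 7569)/3743 = (7569 + √177)*(1/3743) = 7569/3743 + √177/3743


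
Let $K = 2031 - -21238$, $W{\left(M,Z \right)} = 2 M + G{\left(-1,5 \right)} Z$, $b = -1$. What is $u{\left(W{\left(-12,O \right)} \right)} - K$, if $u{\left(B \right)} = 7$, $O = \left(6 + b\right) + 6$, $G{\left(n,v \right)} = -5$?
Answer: $-23262$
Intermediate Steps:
$O = 11$ ($O = \left(6 - 1\right) + 6 = 5 + 6 = 11$)
$W{\left(M,Z \right)} = - 5 Z + 2 M$ ($W{\left(M,Z \right)} = 2 M - 5 Z = - 5 Z + 2 M$)
$K = 23269$ ($K = 2031 + 21238 = 23269$)
$u{\left(W{\left(-12,O \right)} \right)} - K = 7 - 23269 = -23262$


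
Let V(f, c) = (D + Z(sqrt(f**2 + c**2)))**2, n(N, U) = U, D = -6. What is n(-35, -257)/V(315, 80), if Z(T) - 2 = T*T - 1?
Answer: -257/11155584400 ≈ -2.3038e-8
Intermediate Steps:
Z(T) = 1 + T**2 (Z(T) = 2 + (T*T - 1) = 2 + (T**2 - 1) = 2 + (-1 + T**2) = 1 + T**2)
V(f, c) = (-5 + c**2 + f**2)**2 (V(f, c) = (-6 + (1 + (sqrt(f**2 + c**2))**2))**2 = (-6 + (1 + (sqrt(c**2 + f**2))**2))**2 = (-6 + (1 + (c**2 + f**2)))**2 = (-6 + (1 + c**2 + f**2))**2 = (-5 + c**2 + f**2)**2)
n(-35, -257)/V(315, 80) = -257/(-5 + 80**2 + 315**2)**2 = -257/(-5 + 6400 + 99225)**2 = -257/(105620**2) = -257/11155584400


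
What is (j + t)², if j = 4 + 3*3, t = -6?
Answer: 49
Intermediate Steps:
j = 13 (j = 4 + 9 = 13)
(j + t)² = (13 - 6)² = 7² = 49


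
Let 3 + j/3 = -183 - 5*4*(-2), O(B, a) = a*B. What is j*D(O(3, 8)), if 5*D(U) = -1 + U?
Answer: -10074/5 ≈ -2014.8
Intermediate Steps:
O(B, a) = B*a
j = -438 (j = -9 + 3*(-183 - 5*4*(-2)) = -9 + 3*(-183 - 20*(-2)) = -9 + 3*(-183 - 1*(-40)) = -9 + 3*(-183 + 40) = -9 + 3*(-143) = -9 - 429 = -438)
D(U) = -1/5 + U/5 (D(U) = (-1 + U)/5 = -1/5 + U/5)
j*D(O(3, 8)) = -438*(-1/5 + (3*8)/5) = -438*(-1/5 + (1/5)*24) = -438*(-1/5 + 24/5) = -438*23/5 = -10074/5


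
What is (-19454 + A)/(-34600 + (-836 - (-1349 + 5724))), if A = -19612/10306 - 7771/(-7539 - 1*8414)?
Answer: 1599348199441/3272695462099 ≈ 0.48869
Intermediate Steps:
A = -116391155/82205809 (A = -19612*1/10306 - 7771/(-7539 - 8414) = -9806/5153 - 7771/(-15953) = -9806/5153 - 7771*(-1/15953) = -9806/5153 + 7771/15953 = -116391155/82205809 ≈ -1.4159)
(-19454 + A)/(-34600 + (-836 - (-1349 + 5724))) = (-19454 - 116391155/82205809)/(-34600 + (-836 - (-1349 + 5724))) = -1599348199441/(82205809*(-34600 + (-836 - 1*4375))) = -1599348199441/(82205809*(-34600 + (-836 - 4375))) = -1599348199441/(82205809*(-34600 - 5211)) = -1599348199441/82205809/(-39811) = -1599348199441/82205809*(-1/39811) = 1599348199441/3272695462099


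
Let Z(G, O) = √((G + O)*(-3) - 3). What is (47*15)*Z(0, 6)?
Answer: 705*I*√21 ≈ 3230.7*I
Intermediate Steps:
Z(G, O) = √(-3 - 3*G - 3*O) (Z(G, O) = √((-3*G - 3*O) - 3) = √(-3 - 3*G - 3*O))
(47*15)*Z(0, 6) = (47*15)*√(-3 - 3*0 - 3*6) = 705*√(-3 + 0 - 18) = 705*√(-21) = 705*(I*√21) = 705*I*√21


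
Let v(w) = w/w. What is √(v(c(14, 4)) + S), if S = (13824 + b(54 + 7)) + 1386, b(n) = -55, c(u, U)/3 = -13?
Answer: 6*√421 ≈ 123.11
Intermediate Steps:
c(u, U) = -39 (c(u, U) = 3*(-13) = -39)
v(w) = 1
S = 15155 (S = (13824 - 55) + 1386 = 13769 + 1386 = 15155)
√(v(c(14, 4)) + S) = √(1 + 15155) = √15156 = 6*√421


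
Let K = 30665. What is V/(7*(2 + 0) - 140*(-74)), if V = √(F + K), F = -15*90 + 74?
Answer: √29389/10374 ≈ 0.016525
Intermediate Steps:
F = -1276 (F = -1350 + 74 = -1276)
V = √29389 (V = √(-1276 + 30665) = √29389 ≈ 171.43)
V/(7*(2 + 0) - 140*(-74)) = √29389/(7*(2 + 0) - 140*(-74)) = √29389/(7*2 + 10360) = √29389/(14 + 10360) = √29389/10374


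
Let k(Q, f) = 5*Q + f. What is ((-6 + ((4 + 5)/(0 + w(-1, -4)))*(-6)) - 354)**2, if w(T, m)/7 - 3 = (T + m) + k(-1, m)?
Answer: 765407556/5929 ≈ 1.2910e+5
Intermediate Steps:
k(Q, f) = f + 5*Q
w(T, m) = -14 + 7*T + 14*m (w(T, m) = 21 + 7*((T + m) + (m + 5*(-1))) = 21 + 7*((T + m) + (m - 5)) = 21 + 7*((T + m) + (-5 + m)) = 21 + 7*(-5 + T + 2*m) = 21 + (-35 + 7*T + 14*m) = -14 + 7*T + 14*m)
((-6 + ((4 + 5)/(0 + w(-1, -4)))*(-6)) - 354)**2 = ((-6 + ((4 + 5)/(0 + (-14 + 7*(-1) + 14*(-4))))*(-6)) - 354)**2 = ((-6 + (9/(0 + (-14 - 7 - 56)))*(-6)) - 354)**2 = ((-6 + (9/(0 - 77))*(-6)) - 354)**2 = ((-6 + (9/(-77))*(-6)) - 354)**2 = ((-6 + (9*(-1/77))*(-6)) - 354)**2 = ((-6 - 9/77*(-6)) - 354)**2 = ((-6 + 54/77) - 354)**2 = (-408/77 - 354)**2 = (-27666/77)**2 = 765407556/5929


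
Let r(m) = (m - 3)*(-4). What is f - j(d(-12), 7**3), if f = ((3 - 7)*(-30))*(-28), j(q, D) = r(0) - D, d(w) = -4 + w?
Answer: -3029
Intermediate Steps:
r(m) = 12 - 4*m (r(m) = (-3 + m)*(-4) = 12 - 4*m)
j(q, D) = 12 - D (j(q, D) = (12 - 4*0) - D = (12 + 0) - D = 12 - D)
f = -3360 (f = -4*(-30)*(-28) = 120*(-28) = -3360)
f - j(d(-12), 7**3) = -3360 - (12 - 1*7**3) = -3360 - (12 - 1*343) = -3360 - (12 - 343) = -3360 - 1*(-331) = -3360 + 331 = -3029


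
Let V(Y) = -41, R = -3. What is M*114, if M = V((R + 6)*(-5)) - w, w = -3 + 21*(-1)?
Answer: -1938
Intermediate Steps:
w = -24 (w = -3 - 21 = -24)
M = -17 (M = -41 - 1*(-24) = -41 + 24 = -17)
M*114 = -17*114 = -1938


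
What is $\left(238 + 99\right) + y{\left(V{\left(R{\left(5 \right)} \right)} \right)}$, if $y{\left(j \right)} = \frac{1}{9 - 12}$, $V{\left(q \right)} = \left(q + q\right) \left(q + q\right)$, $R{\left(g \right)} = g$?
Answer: $\frac{1010}{3} \approx 336.67$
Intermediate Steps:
$V{\left(q \right)} = 4 q^{2}$ ($V{\left(q \right)} = 2 q 2 q = 4 q^{2}$)
$y{\left(j \right)} = - \frac{1}{3}$ ($y{\left(j \right)} = \frac{1}{-3} = - \frac{1}{3}$)
$\left(238 + 99\right) + y{\left(V{\left(R{\left(5 \right)} \right)} \right)} = \left(238 + 99\right) - \frac{1}{3} = 337 - \frac{1}{3} = \frac{1010}{3}$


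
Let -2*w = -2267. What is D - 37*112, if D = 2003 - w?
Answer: -6549/2 ≈ -3274.5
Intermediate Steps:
w = 2267/2 (w = -½*(-2267) = 2267/2 ≈ 1133.5)
D = 1739/2 (D = 2003 - 1*2267/2 = 2003 - 2267/2 = 1739/2 ≈ 869.50)
D - 37*112 = 1739/2 - 37*112 = 1739/2 - 4144 = -6549/2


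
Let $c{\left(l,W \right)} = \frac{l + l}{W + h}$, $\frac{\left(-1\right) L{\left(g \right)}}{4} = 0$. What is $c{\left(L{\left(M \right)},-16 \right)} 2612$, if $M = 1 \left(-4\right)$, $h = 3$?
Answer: $0$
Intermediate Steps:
$M = -4$
$L{\left(g \right)} = 0$ ($L{\left(g \right)} = \left(-4\right) 0 = 0$)
$c{\left(l,W \right)} = \frac{2 l}{3 + W}$ ($c{\left(l,W \right)} = \frac{l + l}{W + 3} = \frac{2 l}{3 + W}$)
$c{\left(L{\left(M \right)},-16 \right)} 2612 = 2 \cdot 0 \frac{1}{3 - 16} \cdot 2612 = 2 \cdot 0 \frac{1}{-13} \cdot 2612 = 2 \cdot 0 \left(- \frac{1}{13}\right) 2612 = 0 \cdot 2612 = 0$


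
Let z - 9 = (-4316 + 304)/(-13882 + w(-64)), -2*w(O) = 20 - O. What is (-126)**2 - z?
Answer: 936136/59 ≈ 15867.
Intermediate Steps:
w(O) = -10 + O/2 (w(O) = -(20 - O)/2 = -10 + O/2)
z = 548/59 (z = 9 + (-4316 + 304)/(-13882 + (-10 + (1/2)*(-64))) = 9 - 4012/(-13882 + (-10 - 32)) = 9 - 4012/(-13882 - 42) = 9 - 4012/(-13924) = 9 - 4012*(-1/13924) = 9 + 17/59 = 548/59 ≈ 9.2881)
(-126)**2 - z = (-126)**2 - 1*548/59 = 15876 - 548/59 = 936136/59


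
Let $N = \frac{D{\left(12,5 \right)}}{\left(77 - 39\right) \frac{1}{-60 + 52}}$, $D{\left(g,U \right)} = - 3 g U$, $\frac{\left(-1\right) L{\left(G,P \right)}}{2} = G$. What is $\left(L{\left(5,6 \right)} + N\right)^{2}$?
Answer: $\frac{280900}{361} \approx 778.12$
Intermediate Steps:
$L{\left(G,P \right)} = - 2 G$
$D{\left(g,U \right)} = - 3 U g$
$N = \frac{720}{19}$ ($N = \frac{\left(-3\right) 5 \cdot 12}{\left(77 - 39\right) \frac{1}{-60 + 52}} = - \frac{180}{38 \frac{1}{-8}} = - \frac{180}{38 \left(- \frac{1}{8}\right)} = - \frac{180}{- \frac{19}{4}} = \left(-180\right) \left(- \frac{4}{19}\right) = \frac{720}{19} \approx 37.895$)
$\left(L{\left(5,6 \right)} + N\right)^{2} = \left(\left(-2\right) 5 + \frac{720}{19}\right)^{2} = \left(-10 + \frac{720}{19}\right)^{2} = \left(\frac{530}{19}\right)^{2} = \frac{280900}{361}$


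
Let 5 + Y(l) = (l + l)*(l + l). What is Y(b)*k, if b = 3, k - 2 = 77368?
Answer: 2398470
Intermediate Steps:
k = 77370 (k = 2 + 77368 = 77370)
Y(l) = -5 + 4*l² (Y(l) = -5 + (l + l)*(l + l) = -5 + (2*l)*(2*l) = -5 + 4*l²)
Y(b)*k = (-5 + 4*3²)*77370 = (-5 + 4*9)*77370 = (-5 + 36)*77370 = 31*77370 = 2398470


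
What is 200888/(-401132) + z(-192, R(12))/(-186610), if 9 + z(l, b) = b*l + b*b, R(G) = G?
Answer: -9154413593/18713810630 ≈ -0.48918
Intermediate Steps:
z(l, b) = -9 + b² + b*l (z(l, b) = -9 + (b*l + b*b) = -9 + (b*l + b²) = -9 + (b² + b*l) = -9 + b² + b*l)
200888/(-401132) + z(-192, R(12))/(-186610) = 200888/(-401132) + (-9 + 12² + 12*(-192))/(-186610) = 200888*(-1/401132) + (-9 + 144 - 2304)*(-1/186610) = -50222/100283 - 2169*(-1/186610) = -50222/100283 + 2169/186610 = -9154413593/18713810630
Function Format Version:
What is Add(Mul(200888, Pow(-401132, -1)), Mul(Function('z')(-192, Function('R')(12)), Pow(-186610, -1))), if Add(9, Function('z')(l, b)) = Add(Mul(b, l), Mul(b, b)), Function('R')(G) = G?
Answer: Rational(-9154413593, 18713810630) ≈ -0.48918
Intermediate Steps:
Function('z')(l, b) = Add(-9, Pow(b, 2), Mul(b, l)) (Function('z')(l, b) = Add(-9, Add(Mul(b, l), Mul(b, b))) = Add(-9, Add(Mul(b, l), Pow(b, 2))) = Add(-9, Add(Pow(b, 2), Mul(b, l))) = Add(-9, Pow(b, 2), Mul(b, l)))
Add(Mul(200888, Pow(-401132, -1)), Mul(Function('z')(-192, Function('R')(12)), Pow(-186610, -1))) = Add(Mul(200888, Pow(-401132, -1)), Mul(Add(-9, Pow(12, 2), Mul(12, -192)), Pow(-186610, -1))) = Add(Mul(200888, Rational(-1, 401132)), Mul(Add(-9, 144, -2304), Rational(-1, 186610))) = Add(Rational(-50222, 100283), Mul(-2169, Rational(-1, 186610))) = Add(Rational(-50222, 100283), Rational(2169, 186610)) = Rational(-9154413593, 18713810630)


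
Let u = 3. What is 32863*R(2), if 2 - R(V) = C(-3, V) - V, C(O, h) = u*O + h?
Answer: 361493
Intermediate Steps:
C(O, h) = h + 3*O (C(O, h) = 3*O + h = h + 3*O)
R(V) = 11 (R(V) = 2 - ((V + 3*(-3)) - V) = 2 - ((V - 9) - V) = 2 - ((-9 + V) - V) = 2 - 1*(-9) = 2 + 9 = 11)
32863*R(2) = 32863*11 = 361493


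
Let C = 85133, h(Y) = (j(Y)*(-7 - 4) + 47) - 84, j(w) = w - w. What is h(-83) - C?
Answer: -85170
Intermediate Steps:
j(w) = 0
h(Y) = -37 (h(Y) = (0*(-7 - 4) + 47) - 84 = (0*(-11) + 47) - 84 = (0 + 47) - 84 = 47 - 84 = -37)
h(-83) - C = -37 - 1*85133 = -37 - 85133 = -85170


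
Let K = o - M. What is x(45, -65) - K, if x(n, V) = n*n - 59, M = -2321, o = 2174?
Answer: -2529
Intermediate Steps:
x(n, V) = -59 + n**2 (x(n, V) = n**2 - 59 = -59 + n**2)
K = 4495 (K = 2174 - 1*(-2321) = 2174 + 2321 = 4495)
x(45, -65) - K = (-59 + 45**2) - 1*4495 = (-59 + 2025) - 4495 = 1966 - 4495 = -2529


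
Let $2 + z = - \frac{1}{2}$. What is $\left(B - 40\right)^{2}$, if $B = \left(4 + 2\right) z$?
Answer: $3025$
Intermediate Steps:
$z = - \frac{5}{2}$ ($z = -2 - \frac{1}{2} = - \frac{5}{2} \approx -2.5$)
$B = -15$ ($B = \left(4 + 2\right) \left(- \frac{5}{2}\right) = 6 \left(- \frac{5}{2}\right) = -15$)
$\left(B - 40\right)^{2} = \left(-15 - 40\right)^{2} = \left(-55\right)^{2} = 3025$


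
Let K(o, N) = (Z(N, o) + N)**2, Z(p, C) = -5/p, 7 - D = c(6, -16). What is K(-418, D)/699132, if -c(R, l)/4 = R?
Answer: 228484/167966463 ≈ 0.0013603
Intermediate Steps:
c(R, l) = -4*R
D = 31 (D = 7 - (-4)*6 = 7 - 1*(-24) = 7 + 24 = 31)
K(o, N) = (N - 5/N)**2 (K(o, N) = (-5/N + N)**2 = (N - 5/N)**2)
K(-418, D)/699132 = ((-5 + 31**2)**2/31**2)/699132 = ((-5 + 961)**2/961)*(1/699132) = ((1/961)*956**2)*(1/699132) = ((1/961)*913936)*(1/699132) = (913936/961)*(1/699132) = 228484/167966463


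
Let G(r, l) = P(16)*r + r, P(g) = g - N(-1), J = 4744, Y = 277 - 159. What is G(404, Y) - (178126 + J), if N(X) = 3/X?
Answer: -174790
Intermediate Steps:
Y = 118
P(g) = 3 + g (P(g) = g - 3/(-1) = g - 3*(-1) = g - 1*(-3) = g + 3 = 3 + g)
G(r, l) = 20*r (G(r, l) = (3 + 16)*r + r = 19*r + r = 20*r)
G(404, Y) - (178126 + J) = 20*404 - (178126 + 4744) = 8080 - 1*182870 = 8080 - 182870 = -174790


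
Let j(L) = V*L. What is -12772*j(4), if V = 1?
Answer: -51088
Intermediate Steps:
j(L) = L (j(L) = 1*L = L)
-12772*j(4) = -12772*4 = -51088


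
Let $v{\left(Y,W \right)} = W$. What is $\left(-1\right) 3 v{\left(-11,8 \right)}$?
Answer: $-24$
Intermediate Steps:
$\left(-1\right) 3 v{\left(-11,8 \right)} = \left(-1\right) 3 \cdot 8 = \left(-3\right) 8 = -24$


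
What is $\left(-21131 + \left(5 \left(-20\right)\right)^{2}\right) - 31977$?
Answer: $-43108$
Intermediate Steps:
$\left(-21131 + \left(5 \left(-20\right)\right)^{2}\right) - 31977 = \left(-21131 + \left(-100\right)^{2}\right) - 31977 = \left(-21131 + 10000\right) - 31977 = -11131 - 31977 = -43108$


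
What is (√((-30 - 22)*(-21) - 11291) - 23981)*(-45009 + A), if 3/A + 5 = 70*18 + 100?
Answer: 1462533851352/1355 - 60987192*I*√10199/1355 ≈ 1.0794e+9 - 4.5455e+6*I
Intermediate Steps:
A = 3/1355 (A = 3/(-5 + (70*18 + 100)) = 3/(-5 + (1260 + 100)) = 3/(-5 + 1360) = 3/1355 ≈ 0.0022140)
(√((-30 - 22)*(-21) - 11291) - 23981)*(-45009 + A) = (√((-30 - 22)*(-21) - 11291) - 23981)*(-45009 + 3/1355) = (√(-52*(-21) - 11291) - 23981)*(-60987192/1355) = (√(1092 - 11291) - 23981)*(-60987192/1355) = (√(-10199) - 23981)*(-60987192/1355) = (I*√10199 - 23981)*(-60987192/1355) = (-23981 + I*√10199)*(-60987192/1355) = 1462533851352/1355 - 60987192*I*√10199/1355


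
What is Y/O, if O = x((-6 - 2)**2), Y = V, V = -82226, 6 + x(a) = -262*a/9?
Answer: 370017/8411 ≈ 43.992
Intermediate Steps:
x(a) = -6 - 262*a/9
Y = -82226
O = -16822/9 (O = -6 - 262*(-6 - 2)**2/9 = -6 - 262/9*(-8)**2 = -6 - 262/9*64 = -6 - 16768/9 = -16822/9 ≈ -1869.1)
Y/O = -82226/(-16822/9) = -82226*(-9/16822) = 370017/8411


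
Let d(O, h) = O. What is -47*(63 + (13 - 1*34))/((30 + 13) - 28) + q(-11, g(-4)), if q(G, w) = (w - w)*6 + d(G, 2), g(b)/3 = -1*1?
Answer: -713/5 ≈ -142.60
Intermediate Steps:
g(b) = -3 (g(b) = 3*(-1*1) = 3*(-1) = -3)
q(G, w) = G (q(G, w) = (w - w)*6 + G = 0*6 + G = 0 + G = G)
-47*(63 + (13 - 1*34))/((30 + 13) - 28) + q(-11, g(-4)) = -47*(63 + (13 - 1*34))/((30 + 13) - 28) - 11 = -47*(63 + (13 - 34))/(43 - 28) - 11 = -47*(63 - 21)/15 - 11 = -1974/15 - 11 = -47*14/5 - 11 = -658/5 - 11 = -713/5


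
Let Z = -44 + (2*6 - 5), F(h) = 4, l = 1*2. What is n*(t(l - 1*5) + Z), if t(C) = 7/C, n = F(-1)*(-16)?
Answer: 7552/3 ≈ 2517.3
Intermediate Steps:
l = 2
n = -64 (n = 4*(-16) = -64)
Z = -37 (Z = -44 + (12 - 5) = -44 + 7 = -37)
n*(t(l - 1*5) + Z) = -64*(7/(2 - 1*5) - 37) = -64*(7/(2 - 5) - 37) = -64*(7/(-3) - 37) = -64*(7*(-⅓) - 37) = -64*(-7/3 - 37) = -64*(-118/3) = 7552/3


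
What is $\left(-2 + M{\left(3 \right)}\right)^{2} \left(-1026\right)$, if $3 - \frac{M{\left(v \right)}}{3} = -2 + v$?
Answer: $-16416$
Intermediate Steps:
$M{\left(v \right)} = 15 - 3 v$ ($M{\left(v \right)} = 9 - 3 \left(-2 + v\right) = 9 - \left(-6 + 3 v\right) = 15 - 3 v$)
$\left(-2 + M{\left(3 \right)}\right)^{2} \left(-1026\right) = \left(-2 + \left(15 - 9\right)\right)^{2} \left(-1026\right) = \left(-2 + 6\right)^{2} \left(-1026\right) = 4^{2} \left(-1026\right) = 16 \left(-1026\right) = -16416$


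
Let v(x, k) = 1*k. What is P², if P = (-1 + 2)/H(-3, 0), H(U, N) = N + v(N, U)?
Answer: ⅑ ≈ 0.11111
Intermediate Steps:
v(x, k) = k
H(U, N) = N + U
P = -⅓ (P = (-1 + 2)/(0 - 3) = 1/(-3) = -⅓*1 = -⅓ ≈ -0.33333)
P² = (-⅓)² = ⅑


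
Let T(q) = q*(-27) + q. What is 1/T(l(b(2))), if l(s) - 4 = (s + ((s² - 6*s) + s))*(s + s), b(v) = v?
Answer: 1/312 ≈ 0.0032051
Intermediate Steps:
l(s) = 4 + 2*s*(s² - 4*s) (l(s) = 4 + (s + ((s² - 6*s) + s))*(s + s) = 4 + (s + (s² - 5*s))*(2*s) = 4 + (s² - 4*s)*(2*s) = 4 + 2*s*(s² - 4*s))
T(q) = -26*q (T(q) = -27*q + q = -26*q)
1/T(l(b(2))) = 1/(-26*(4 - 8*2² + 2*2³)) = 1/(-26*(4 - 8*4 + 2*8)) = 1/(-26*(4 - 32 + 16)) = 1/(-26*(-12)) = 1/312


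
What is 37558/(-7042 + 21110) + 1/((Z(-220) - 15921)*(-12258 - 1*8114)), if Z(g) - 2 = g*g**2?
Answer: 2039825287705103/764051923621756 ≈ 2.6697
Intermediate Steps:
Z(g) = 2 + g**3 (Z(g) = 2 + g*g**2 = 2 + g**3)
37558/(-7042 + 21110) + 1/((Z(-220) - 15921)*(-12258 - 1*8114)) = 37558/(-7042 + 21110) + 1/(((2 + (-220)**3) - 15921)*(-12258 - 1*8114)) = 37558/14068 + 1/(((2 - 10648000) - 15921)*(-12258 - 8114)) = 37558*(1/14068) + 1/(-10647998 - 15921*(-20372)) = 18779/7034 - 1/20372/(-10663919) = 18779/7034 - 1/10663919*(-1/20372) = 18779/7034 + 1/217245357868 = 2039825287705103/764051923621756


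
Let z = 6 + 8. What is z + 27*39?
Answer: 1067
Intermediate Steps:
z = 14
z + 27*39 = 14 + 27*39 = 14 + 1053 = 1067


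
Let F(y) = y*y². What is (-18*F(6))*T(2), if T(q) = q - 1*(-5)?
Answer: -27216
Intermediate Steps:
T(q) = 5 + q (T(q) = q + 5 = 5 + q)
F(y) = y³
(-18*F(6))*T(2) = (-18*6³)*(5 + 2) = -18*216*7 = -3888*7 = -27216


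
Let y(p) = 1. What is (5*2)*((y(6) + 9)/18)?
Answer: 50/9 ≈ 5.5556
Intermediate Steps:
(5*2)*((y(6) + 9)/18) = (5*2)*((1 + 9)/18) = 10*(10*(1/18)) = 10*(5/9) = 50/9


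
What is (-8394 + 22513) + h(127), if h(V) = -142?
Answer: 13977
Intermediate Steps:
(-8394 + 22513) + h(127) = (-8394 + 22513) - 142 = 14119 - 142 = 13977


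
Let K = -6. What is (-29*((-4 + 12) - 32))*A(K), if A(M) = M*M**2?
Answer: -150336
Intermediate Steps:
A(M) = M**3
(-29*((-4 + 12) - 32))*A(K) = -29*((-4 + 12) - 32)*(-6)**3 = -29*(8 - 32)*(-216) = -29*(-24)*(-216) = 696*(-216) = -150336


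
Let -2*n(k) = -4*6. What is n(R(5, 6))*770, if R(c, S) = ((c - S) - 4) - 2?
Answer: 9240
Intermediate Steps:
R(c, S) = -6 + c - S (R(c, S) = (-4 + c - S) - 2 = -6 + c - S)
n(k) = 12 (n(k) = -(-2)*6 = -½*(-24) = 12)
n(R(5, 6))*770 = 12*770 = 9240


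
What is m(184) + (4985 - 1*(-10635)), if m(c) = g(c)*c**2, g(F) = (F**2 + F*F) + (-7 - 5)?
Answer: 2292066820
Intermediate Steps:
g(F) = -12 + 2*F**2 (g(F) = (F**2 + F**2) - 12 = 2*F**2 - 12 = -12 + 2*F**2)
m(c) = c**2*(-12 + 2*c**2) (m(c) = (-12 + 2*c**2)*c**2 = c**2*(-12 + 2*c**2))
m(184) + (4985 - 1*(-10635)) = 2*184**2*(-6 + 184**2) + (4985 - 1*(-10635)) = 2*33856*(-6 + 33856) + (4985 + 10635) = 2*33856*33850 + 15620 = 2292051200 + 15620 = 2292066820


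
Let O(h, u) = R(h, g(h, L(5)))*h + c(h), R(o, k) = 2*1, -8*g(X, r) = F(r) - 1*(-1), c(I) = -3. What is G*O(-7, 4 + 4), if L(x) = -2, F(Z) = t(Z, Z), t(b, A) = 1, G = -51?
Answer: 867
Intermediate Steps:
F(Z) = 1
g(X, r) = -1/4 (g(X, r) = -(1 - 1*(-1))/8 = -(1 + 1)/8 = -1/8*2 = -1/4)
R(o, k) = 2
O(h, u) = -3 + 2*h (O(h, u) = 2*h - 3 = -3 + 2*h)
G*O(-7, 4 + 4) = -51*(-3 + 2*(-7)) = -51*(-3 - 14) = -51*(-17) = 867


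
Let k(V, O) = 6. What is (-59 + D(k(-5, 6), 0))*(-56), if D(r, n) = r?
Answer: 2968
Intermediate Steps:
(-59 + D(k(-5, 6), 0))*(-56) = (-59 + 6)*(-56) = -53*(-56) = 2968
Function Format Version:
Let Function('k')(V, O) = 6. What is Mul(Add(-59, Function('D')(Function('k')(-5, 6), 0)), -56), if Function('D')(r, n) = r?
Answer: 2968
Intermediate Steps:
Mul(Add(-59, Function('D')(Function('k')(-5, 6), 0)), -56) = Mul(Add(-59, 6), -56) = Mul(-53, -56) = 2968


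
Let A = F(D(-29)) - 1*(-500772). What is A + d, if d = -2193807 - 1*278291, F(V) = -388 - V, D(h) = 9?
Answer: -1971723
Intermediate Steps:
A = 500375 (A = (-388 - 1*9) - 1*(-500772) = (-388 - 9) + 500772 = -397 + 500772 = 500375)
d = -2472098 (d = -2193807 - 278291 = -2472098)
A + d = 500375 - 2472098 = -1971723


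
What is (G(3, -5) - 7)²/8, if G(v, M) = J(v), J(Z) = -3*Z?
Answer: 32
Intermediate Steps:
G(v, M) = -3*v
(G(3, -5) - 7)²/8 = (-3*3 - 7)²/8 = (-9 - 7)²/8 = (⅛)*(-16)² = (⅛)*256 = 32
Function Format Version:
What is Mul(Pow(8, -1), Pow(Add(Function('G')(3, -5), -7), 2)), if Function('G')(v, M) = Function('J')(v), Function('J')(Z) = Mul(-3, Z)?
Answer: 32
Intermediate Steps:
Function('G')(v, M) = Mul(-3, v)
Mul(Pow(8, -1), Pow(Add(Function('G')(3, -5), -7), 2)) = Mul(Pow(8, -1), Pow(Add(Mul(-3, 3), -7), 2)) = Mul(Rational(1, 8), Pow(Add(-9, -7), 2)) = Mul(Rational(1, 8), Pow(-16, 2)) = Mul(Rational(1, 8), 256) = 32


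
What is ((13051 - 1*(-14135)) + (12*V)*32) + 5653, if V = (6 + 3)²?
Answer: 63943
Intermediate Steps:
V = 81 (V = 9² = 81)
((13051 - 1*(-14135)) + (12*V)*32) + 5653 = ((13051 - 1*(-14135)) + (12*81)*32) + 5653 = ((13051 + 14135) + 972*32) + 5653 = (27186 + 31104) + 5653 = 58290 + 5653 = 63943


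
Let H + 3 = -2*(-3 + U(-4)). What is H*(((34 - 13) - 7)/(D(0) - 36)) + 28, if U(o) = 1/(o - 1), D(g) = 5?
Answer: 4102/155 ≈ 26.465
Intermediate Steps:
U(o) = 1/(-1 + o)
H = 17/5 (H = -3 - 2*(-3 + 1/(-1 - 4)) = -3 - 2*(-3 + 1/(-5)) = -3 - 2*(-3 - 1/5) = -3 - 2*(-16/5) = -3 + 32/5 = 17/5 ≈ 3.4000)
H*(((34 - 13) - 7)/(D(0) - 36)) + 28 = 17*(((34 - 13) - 7)/(5 - 36))/5 + 28 = 17*((21 - 7)/(-31))/5 + 28 = 17*(14*(-1/31))/5 + 28 = (17/5)*(-14/31) + 28 = -238/155 + 28 = 4102/155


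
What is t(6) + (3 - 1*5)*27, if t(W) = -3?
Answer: -57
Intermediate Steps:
t(6) + (3 - 1*5)*27 = -3 + (3 - 1*5)*27 = -3 + (3 - 5)*27 = -3 - 2*27 = -3 - 54 = -57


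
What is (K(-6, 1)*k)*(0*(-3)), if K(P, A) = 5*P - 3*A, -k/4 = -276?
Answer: 0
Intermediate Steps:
k = 1104 (k = -4*(-276) = 1104)
K(P, A) = -3*A + 5*P
(K(-6, 1)*k)*(0*(-3)) = ((-3*1 + 5*(-6))*1104)*(0*(-3)) = ((-3 - 30)*1104)*0 = -33*1104*0 = -36432*0 = 0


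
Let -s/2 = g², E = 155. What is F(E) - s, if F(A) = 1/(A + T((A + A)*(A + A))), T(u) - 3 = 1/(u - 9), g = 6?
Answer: 1093227379/15182379 ≈ 72.006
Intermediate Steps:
T(u) = 3 + 1/(-9 + u) (T(u) = 3 + 1/(u - 9) = 3 + 1/(-9 + u))
F(A) = 1/(A + (-26 + 12*A²)/(-9 + 4*A²)) (F(A) = 1/(A + (-26 + 3*((A + A)*(A + A)))/(-9 + (A + A)*(A + A))) = 1/(A + (-26 + 3*((2*A)*(2*A)))/(-9 + (2*A)*(2*A))) = 1/(A + (-26 + 3*(4*A²))/(-9 + 4*A²)) = 1/(A + (-26 + 12*A²)/(-9 + 4*A²)))
s = -72 (s = -2*6² = -2*36 = -72)
F(E) - s = (-9 + 4*155²)/(-26 + 12*155² + 155*(-9 + 4*155²)) - 1*(-72) = (-9 + 4*24025)/(-26 + 12*24025 + 155*(-9 + 4*24025)) + 72 = (-9 + 96100)/(-26 + 288300 + 155*(-9 + 96100)) + 72 = 96091/(-26 + 288300 + 155*96091) + 72 = 96091/(-26 + 288300 + 14894105) + 72 = 96091/15182379 + 72 = 1093227379/15182379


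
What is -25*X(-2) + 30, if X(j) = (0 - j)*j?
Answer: 130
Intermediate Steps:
X(j) = -j² (X(j) = (-j)*j = -j²)
-25*X(-2) + 30 = -(-25)*(-2)² + 30 = -(-25)*4 + 30 = -25*(-4) + 30 = 100 + 30 = 130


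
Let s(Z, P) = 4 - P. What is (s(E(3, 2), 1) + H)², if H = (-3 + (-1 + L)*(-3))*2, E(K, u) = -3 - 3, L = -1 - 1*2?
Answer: 441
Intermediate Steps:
L = -3 (L = -1 - 2 = -3)
E(K, u) = -6
H = 18 (H = (-3 + (-1 - 3)*(-3))*2 = (-3 - 4*(-3))*2 = (-3 + 12)*2 = 9*2 = 18)
(s(E(3, 2), 1) + H)² = ((4 - 1*1) + 18)² = ((4 - 1) + 18)² = (3 + 18)² = 21² = 441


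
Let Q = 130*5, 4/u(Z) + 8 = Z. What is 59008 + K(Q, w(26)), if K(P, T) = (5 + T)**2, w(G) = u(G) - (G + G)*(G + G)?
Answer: 594735169/81 ≈ 7.3424e+6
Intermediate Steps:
u(Z) = 4/(-8 + Z)
Q = 650
w(G) = -4*G**2 + 4/(-8 + G) (w(G) = 4/(-8 + G) - (G + G)*(G + G) = 4/(-8 + G) - 2*G*2*G = 4/(-8 + G) - 4*G**2 = -4*G**2 + 4/(-8 + G))
59008 + K(Q, w(26)) = 59008 + (5 + 4*(1 + 26**2*(8 - 1*26))/(-8 + 26))**2 = 59008 + (5 + 4*(1 + 676*(8 - 26))/18)**2 = 59008 + (5 + 4*(1/18)*(1 + 676*(-18)))**2 = 59008 + (5 + 4*(1/18)*(1 - 12168))**2 = 59008 + (5 + 4*(1/18)*(-12167))**2 = 59008 + (5 - 24334/9)**2 = 59008 + (-24289/9)**2 = 59008 + 589955521/81 = 594735169/81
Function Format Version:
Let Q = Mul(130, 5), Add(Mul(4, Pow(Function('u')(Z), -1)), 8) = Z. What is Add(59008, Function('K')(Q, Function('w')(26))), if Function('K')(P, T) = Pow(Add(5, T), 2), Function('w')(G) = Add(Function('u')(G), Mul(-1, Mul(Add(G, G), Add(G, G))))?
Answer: Rational(594735169, 81) ≈ 7.3424e+6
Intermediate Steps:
Function('u')(Z) = Mul(4, Pow(Add(-8, Z), -1))
Q = 650
Function('w')(G) = Add(Mul(-4, Pow(G, 2)), Mul(4, Pow(Add(-8, G), -1))) (Function('w')(G) = Add(Mul(4, Pow(Add(-8, G), -1)), Mul(-1, Mul(Add(G, G), Add(G, G)))) = Add(Mul(4, Pow(Add(-8, G), -1)), Mul(-1, Mul(Mul(2, G), Mul(2, G)))) = Add(Mul(4, Pow(Add(-8, G), -1)), Mul(-1, Mul(4, Pow(G, 2)))) = Add(Mul(4, Pow(Add(-8, G), -1)), Mul(-4, Pow(G, 2))) = Add(Mul(-4, Pow(G, 2)), Mul(4, Pow(Add(-8, G), -1))))
Add(59008, Function('K')(Q, Function('w')(26))) = Add(59008, Pow(Add(5, Mul(4, Pow(Add(-8, 26), -1), Add(1, Mul(Pow(26, 2), Add(8, Mul(-1, 26)))))), 2)) = Add(59008, Pow(Add(5, Mul(4, Pow(18, -1), Add(1, Mul(676, Add(8, -26))))), 2)) = Add(59008, Pow(Add(5, Mul(4, Rational(1, 18), Add(1, Mul(676, -18)))), 2)) = Add(59008, Pow(Add(5, Mul(4, Rational(1, 18), Add(1, -12168))), 2)) = Add(59008, Pow(Add(5, Mul(4, Rational(1, 18), -12167)), 2)) = Add(59008, Pow(Add(5, Rational(-24334, 9)), 2)) = Add(59008, Pow(Rational(-24289, 9), 2)) = Add(59008, Rational(589955521, 81)) = Rational(594735169, 81)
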